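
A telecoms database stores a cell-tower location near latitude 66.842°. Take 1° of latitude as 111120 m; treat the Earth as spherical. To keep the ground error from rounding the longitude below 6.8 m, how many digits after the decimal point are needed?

4 decimal places

At 66.842° one degree of longitude covers 111120 × cos 66.842° ≈ 111120 × 0.3933 ≈ 43699.9 m.
With N decimal places the half-ulp bound is 0.5·10⁻ᴺ°, or 0.5·10⁻ᴺ × 43699.9 m on the ground.
Need 0.5 × 43699.9 × 10⁻ᴺ ≤ 6.8 → 10⁻ᴺ ≤ 3.112e-04, so N ≥ 3.51.
At 3 places the error can reach 21.8 m, but 4 places keeps it to 2.18 m.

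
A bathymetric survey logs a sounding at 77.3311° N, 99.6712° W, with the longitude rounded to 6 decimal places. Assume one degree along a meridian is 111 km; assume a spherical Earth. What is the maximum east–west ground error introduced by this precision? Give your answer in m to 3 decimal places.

Rounding to 6 decimal places leaves the longitude within ±5e-07° of the true value.
One degree of longitude at 77.3311° is 111000 × cos 77.3311° ≈ 111000 × 0.2193 = 24344.1 m.
East–west error: 5e-07° × 24344.1 m/° ≈ 0.0121721 m.

0.012 m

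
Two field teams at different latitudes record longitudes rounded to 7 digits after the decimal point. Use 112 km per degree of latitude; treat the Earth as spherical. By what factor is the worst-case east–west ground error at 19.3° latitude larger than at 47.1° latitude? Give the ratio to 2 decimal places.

1.39

Rounding to 7 decimal places leaves the longitude within ±5e-08° of the true value.
At 19.3°: 5e-08° × 112000 × cos 19.3° = 5e-08 × 112000 × 0.9438 ≈ 0.0052853 m.
At 47.1°: 5e-08° × 112000 × cos 47.1° = 5e-08 × 112000 × 0.6807 ≈ 0.003812 m.
Ratio: 0.0052853 / 0.003812 = cos 19.3° / cos 47.1° ≈ 1.3865.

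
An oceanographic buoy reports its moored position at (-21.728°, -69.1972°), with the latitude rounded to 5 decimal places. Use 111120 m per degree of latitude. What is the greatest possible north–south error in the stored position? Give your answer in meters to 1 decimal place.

Rounding to 5 decimal places leaves the latitude within ±5e-06° of the true value.
So the N–S error is at most 5e-06 × 111120 = 0.5556 m.

0.6 meters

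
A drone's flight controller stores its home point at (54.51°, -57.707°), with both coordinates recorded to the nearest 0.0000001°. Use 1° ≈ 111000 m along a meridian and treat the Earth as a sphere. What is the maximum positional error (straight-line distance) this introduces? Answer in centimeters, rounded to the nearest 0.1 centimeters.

0.6 centimeters

Rounding to 7 decimal places leaves each coordinate within ±5e-08° of the true value.
North–south component: 5e-08° × 111000 = 0.00555 m.
Longitude error → 5e-08 × 111000 × cos 54.51° = 5e-08 × 111000 × 0.5806 ≈ 0.00322211 m.
Worst case both components are at the extreme and orthogonal: √(0.00555² + 0.00322211²) ≈ 0.00641752 m.
That is 0.00641752 m = 0.64175 cm.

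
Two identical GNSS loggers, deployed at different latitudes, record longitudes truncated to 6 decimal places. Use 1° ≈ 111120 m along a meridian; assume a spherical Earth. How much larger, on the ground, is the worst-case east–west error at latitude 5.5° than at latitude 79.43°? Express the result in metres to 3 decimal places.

Truncating at 6 decimal places can drop up to a full unit in the last place, so the longitude may be off by as much as 1e-06°.
At 5.5°: 1e-06° × 111120 × cos 5.5° = 1e-06 × 111120 × 0.9954 ≈ 0.11061 m.
Error at 79.43° = 1e-06° × 111120 × cos 79.43° ≈ 0.11112 × 0.1834 = 0.020383 m.
Difference: 0.11061 − 0.020383 = 0.090225 m.

0.090 metres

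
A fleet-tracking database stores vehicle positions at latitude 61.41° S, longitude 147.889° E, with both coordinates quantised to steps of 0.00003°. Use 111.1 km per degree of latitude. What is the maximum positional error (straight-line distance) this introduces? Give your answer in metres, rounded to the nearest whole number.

With a 0.00003° grid the true value lies within half a step, ±0.00003°/2 = ±1.5e-05°, of the stored one.
Latitude error → 1.5e-05 × 111100 = 1.6665 m along the meridian.
Longitude error → 1.5e-05 × 111100 × cos 61.41° = 1.5e-05 × 111100 × 0.4785 ≈ 0.797485 m.
The two errors are perpendicular, so the maximum displacement is √(1.6665² + 0.797485²) ≈ 1.84749 m.

2 metres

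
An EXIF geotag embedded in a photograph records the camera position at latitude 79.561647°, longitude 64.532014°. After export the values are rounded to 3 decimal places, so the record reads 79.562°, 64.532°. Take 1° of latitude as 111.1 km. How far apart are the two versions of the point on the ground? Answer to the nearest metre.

39 metres

The latitude changed by -0.000353° and the longitude by +0.000014°.
N–S: -0.000353° × 111100 m/° = -39.2183 m.
E–W at 79.562°: 0.000014° × 111100 × cos 79.562° = 0.000014 × 111100 × 0.1812 ≈ 0.281794 m.
Combined displacement = (39.2183² + 0.281794²)^½ ≈ 39.2193 m.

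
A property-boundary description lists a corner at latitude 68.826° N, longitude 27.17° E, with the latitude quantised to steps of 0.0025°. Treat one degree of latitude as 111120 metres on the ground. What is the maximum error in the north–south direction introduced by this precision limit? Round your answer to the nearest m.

With a 0.0025° grid the true value lies within half a step, ±0.0025°/2 = ±0.00125°, of the stored one.
North–south distance: 0.00125° × 111120 m/° = 138.9 m.

139 m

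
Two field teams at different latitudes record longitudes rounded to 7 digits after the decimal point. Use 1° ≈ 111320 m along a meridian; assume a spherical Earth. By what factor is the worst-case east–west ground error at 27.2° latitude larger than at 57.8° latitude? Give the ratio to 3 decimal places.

1.669

Rounding to 7 decimal places leaves the longitude within ±5e-08° of the true value.
At 27.2°: 5e-08° × 111320 × cos 27.2° = 5e-08 × 111320 × 0.8894 ≈ 0.0049505 m.
Error at 57.8° = 5e-08° × 111320 × cos 57.8° ≈ 0.005566 × 0.5329 = 0.002966 m.
Ratio: 0.0049505 / 0.002966 = cos 27.2° / cos 57.8° ≈ 1.6691.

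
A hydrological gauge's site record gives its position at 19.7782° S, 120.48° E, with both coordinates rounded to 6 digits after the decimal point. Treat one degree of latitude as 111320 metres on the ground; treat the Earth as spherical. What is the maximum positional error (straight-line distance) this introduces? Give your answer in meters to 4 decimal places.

0.0764 meters

Rounding to 6 decimal places leaves each coordinate within ±5e-07° of the true value.
Latitude error → 5e-07 × 111320 = 0.05566 m along the meridian.
East–west component at 19.7782°: 5e-07° × 111320 × cos 19.7782° ≈ 5e-07 × 104753 ≈ 0.0523766 m.
Worst case both components are at the extreme and orthogonal: √(0.05566² + 0.0523766²) ≈ 0.0764287 m.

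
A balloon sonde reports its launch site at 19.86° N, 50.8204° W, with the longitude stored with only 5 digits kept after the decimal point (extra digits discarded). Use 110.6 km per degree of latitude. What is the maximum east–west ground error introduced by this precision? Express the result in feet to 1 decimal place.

Truncating at 5 decimal places can drop up to a full unit in the last place, so the longitude may be off by as much as 1e-05°.
One degree of longitude at 19.86° is 110600 × cos 19.86° ≈ 110600 × 0.9405 = 104022 m.
East–west error: 1e-05° × 104022 m/° ≈ 1.04022 m.
In feet: 1.04022 m ÷ 0.3048 ≈ 3.4128 ft.

3.4 feet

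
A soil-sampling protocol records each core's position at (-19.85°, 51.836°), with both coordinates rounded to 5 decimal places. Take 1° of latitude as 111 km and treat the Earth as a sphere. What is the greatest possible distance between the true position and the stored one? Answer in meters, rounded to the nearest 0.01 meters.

0.76 meters

Rounding to 5 decimal places leaves each coordinate within ±5e-06° of the true value.
Latitude error → 5e-06 × 111000 = 0.555 m along the meridian.
East–west component at 19.85°: 5e-06° × 111000 × cos 19.85° ≈ 5e-06 × 104405 ≈ 0.522025 m.
Combining orthogonally: (0.555² + 0.522025²)^½ ≈ 0.761928 m.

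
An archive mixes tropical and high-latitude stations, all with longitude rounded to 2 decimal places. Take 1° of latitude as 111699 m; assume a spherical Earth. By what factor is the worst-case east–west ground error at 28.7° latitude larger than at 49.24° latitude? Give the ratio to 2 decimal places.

Rounding to 2 decimal places leaves the longitude within ±0.005° of the true value.
At 28.7°: 0.005° × 111699 × cos 28.7° = 0.005 × 111699 × 0.8771 ≈ 489.88 m.
At 49.24°: 0.005° × 111699 × cos 49.24° = 0.005 × 111699 × 0.6529 ≈ 364.64 m.
The ratio reduces to cos 28.7° / cos 49.24° = 0.8771/0.6529 ≈ 1.3435.

1.34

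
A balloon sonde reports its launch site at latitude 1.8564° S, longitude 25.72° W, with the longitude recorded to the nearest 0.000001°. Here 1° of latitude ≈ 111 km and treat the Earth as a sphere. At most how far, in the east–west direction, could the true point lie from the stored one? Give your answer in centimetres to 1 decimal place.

Rounding to 6 decimal places leaves the longitude within ±5e-07° of the true value.
At latitude 1.8564° a degree of longitude spans 111000 m × cos 1.8564° = 111000 × 0.9995 ≈ 110942 m.
So at most 5e-07° × 110942 ≈ 0.0554709 m east–west.
That is 0.0554709 m = 5.5471 cm.

5.5 centimetres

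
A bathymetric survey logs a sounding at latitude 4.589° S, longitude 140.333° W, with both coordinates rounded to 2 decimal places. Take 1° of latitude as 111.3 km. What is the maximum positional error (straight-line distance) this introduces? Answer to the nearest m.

786 m

Rounding to 2 decimal places leaves each coordinate within ±0.005° of the true value.
N–S: 0.005° × 111300 m/° = 556.5 m.
East–west component at 4.589°: 0.005° × 111300 × cos 4.589° ≈ 0.005 × 110943 ≈ 554.716 m.
Worst case both components are at the extreme and orthogonal: √(556.5² + 554.716²) ≈ 785.749 m.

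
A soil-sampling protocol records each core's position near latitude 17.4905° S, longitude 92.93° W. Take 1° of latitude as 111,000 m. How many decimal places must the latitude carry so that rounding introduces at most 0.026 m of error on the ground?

One degree of latitude covers 111000 m.
Rounding to N decimal places gives at most 0.5 × 10⁻ᴺ degrees of error, i.e. 0.5 × 10⁻ᴺ × 111000 m.
Need 0.5 × 111000 × 10⁻ᴺ ≤ 0.026 → 10⁻ᴺ ≤ 4.685e-07, so N ≥ 6.33.
So 7 decimal places suffice (0.00555 m); 6 would allow up to 0.0555 m.

7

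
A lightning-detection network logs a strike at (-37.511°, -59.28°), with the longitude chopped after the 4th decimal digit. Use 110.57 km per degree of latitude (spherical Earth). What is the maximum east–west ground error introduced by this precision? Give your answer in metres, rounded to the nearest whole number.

Truncating at 4 decimal places can drop up to a full unit in the last place, so the longitude may be off by as much as 0.0001°.
Parallels shrink by cos φ, so at 37.511° a degree of longitude is 110570 × 0.7932 ≈ 87708.2 m.
So at most 0.0001° × 87708.2 ≈ 8.77082 m east–west.

9 metres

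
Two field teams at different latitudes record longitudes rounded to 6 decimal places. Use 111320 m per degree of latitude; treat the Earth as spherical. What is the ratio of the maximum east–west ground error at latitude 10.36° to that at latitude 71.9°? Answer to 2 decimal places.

Rounding to 6 decimal places leaves the longitude within ±5e-07° of the true value.
At 10.36°: 5e-07° × 111320 × cos 10.36° = 5e-07 × 111320 × 0.9837 ≈ 0.054753 m.
At 71.9°: 5e-07° × 111320 × cos 71.9° = 5e-07 × 111320 × 0.3107 ≈ 0.017292 m.
Ratio: 0.054753 / 0.017292 = cos 10.36° / cos 71.9° ≈ 3.1663.

3.17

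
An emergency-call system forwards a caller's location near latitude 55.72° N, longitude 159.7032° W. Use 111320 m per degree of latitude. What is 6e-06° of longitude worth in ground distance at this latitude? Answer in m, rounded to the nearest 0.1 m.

0.4 m

One degree of longitude here spans 111320 × cos 55.72° = 111320 × 0.5632 ≈ 62699.6 m; 6e-06° of that is 0.376198 m.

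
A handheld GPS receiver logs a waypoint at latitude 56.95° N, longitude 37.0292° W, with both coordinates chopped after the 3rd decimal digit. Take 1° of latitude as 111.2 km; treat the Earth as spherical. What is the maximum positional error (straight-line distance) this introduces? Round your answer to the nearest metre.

127 metres

Truncating at 3 decimal places can drop up to a full unit in the last place, so each coordinate may be off by as much as 0.001°.
Latitude error → 0.001 × 111200 = 111.2 m along the meridian.
East–west component at 56.95°: 0.001° × 111200 × cos 56.95° ≈ 0.001 × 60645.2 ≈ 60.6452 m.
Worst case both components are at the extreme and orthogonal: √(111.2² + 60.6452²) ≈ 126.662 m.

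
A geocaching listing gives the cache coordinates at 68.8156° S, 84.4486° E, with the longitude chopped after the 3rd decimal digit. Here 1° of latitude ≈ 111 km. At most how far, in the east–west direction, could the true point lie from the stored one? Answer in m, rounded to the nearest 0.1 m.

Truncating at 3 decimal places can drop up to a full unit in the last place, so the longitude may be off by as much as 0.001°.
One degree of longitude at 68.8156° is 111000 × cos 68.8156° ≈ 111000 × 0.3614 = 40112.1 m.
East–west error: 0.001° × 40112.1 m/° ≈ 40.1121 m.

40.1 m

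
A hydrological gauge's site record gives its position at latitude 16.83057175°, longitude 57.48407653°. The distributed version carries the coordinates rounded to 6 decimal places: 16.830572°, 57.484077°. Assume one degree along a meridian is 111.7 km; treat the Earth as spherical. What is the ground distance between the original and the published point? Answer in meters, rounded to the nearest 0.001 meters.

0.057 meters

The latitude changed by -0.00000025° and the longitude by -0.00000047°.
North–south shift: -0.00000025 × 111700 = -0.027925 m.
East–west at this latitude: -0.00000047° × 111700 × cos 16.8306° ≈ -0.00000047 × 106915 = -0.0502502 m.
Combined displacement = (0.027925² + 0.0502502²)^½ ≈ 0.0574882 m.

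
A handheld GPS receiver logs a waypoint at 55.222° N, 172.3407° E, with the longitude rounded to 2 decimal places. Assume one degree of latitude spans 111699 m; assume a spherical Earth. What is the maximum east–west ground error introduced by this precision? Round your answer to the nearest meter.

Rounding to 2 decimal places leaves the longitude within ±0.005° of the true value.
At latitude 55.222° a degree of longitude spans 111699 m × cos 55.222° = 111699 × 0.5704 ≈ 63712.9 m.
So at most 0.005° × 63712.9 ≈ 318.565 m east–west.

319 meters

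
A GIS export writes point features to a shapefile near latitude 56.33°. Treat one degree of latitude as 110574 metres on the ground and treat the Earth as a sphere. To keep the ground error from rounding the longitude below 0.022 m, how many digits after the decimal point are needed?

At 56.33° one degree of longitude covers 110574 × cos 56.33° ≈ 110574 × 0.5544 ≈ 61303.2 m.
Rounding to N decimal places gives at most 0.5 × 10⁻ᴺ degrees of error, i.e. 0.5 × 10⁻ᴺ × 61303.2 m.
Setting 30651.6 × 10⁻ᴺ ≤ 0.022 gives 10ᴺ ≥ 1.393e+06, i.e. N ≥ 6.14.
At 6 places the error can reach 0.0307 m, but 7 places keeps it to 0.00307 m.

7 decimal places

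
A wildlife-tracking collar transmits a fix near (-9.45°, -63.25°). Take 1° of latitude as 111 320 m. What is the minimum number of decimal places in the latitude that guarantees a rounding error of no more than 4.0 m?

5

One degree of latitude covers 111320 m.
Rounding to N decimal places gives at most 0.5 × 10⁻ᴺ degrees of error, i.e. 0.5 × 10⁻ᴺ × 111320 m.
Setting 55660 × 10⁻ᴺ ≤ 4.0 gives 10ᴺ ≥ 1.392e+04, i.e. N ≥ 4.14.
At 4 places the error can reach 5.57 m, but 5 places keeps it to 0.557 m.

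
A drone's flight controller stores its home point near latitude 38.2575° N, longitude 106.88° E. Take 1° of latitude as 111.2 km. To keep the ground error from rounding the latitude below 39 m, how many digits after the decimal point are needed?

One degree of latitude covers 111200 m.
Rounding to N decimal places gives at most 0.5 × 10⁻ᴺ degrees of error, i.e. 0.5 × 10⁻ᴺ × 111200 m.
Need 0.5 × 111200 × 10⁻ᴺ ≤ 39 → 10⁻ᴺ ≤ 7.014e-04, so N ≥ 3.15.
N = 3 would give 55.6 m (too coarse); N = 4 gives 5.56 m ≤ 39 m.

4 decimal places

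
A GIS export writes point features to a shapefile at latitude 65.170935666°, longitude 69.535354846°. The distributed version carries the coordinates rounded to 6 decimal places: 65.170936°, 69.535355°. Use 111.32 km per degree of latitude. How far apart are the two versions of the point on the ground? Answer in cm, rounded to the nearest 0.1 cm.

3.8 cm

The latitude changed by -0.000000334° and the longitude by -0.000000154°.
North–south shift: -0.000000334 × 111320 = -0.0371809 m.
East–west at this latitude: -0.000000154° × 111320 × cos 65.1709° ≈ -0.000000154 × 46744.7 = -0.00719868 m.
Combined displacement = (0.0371809² + 0.00719868²)^½ ≈ 0.0378713 m.
That is 0.0378713 m = 3.7871 cm.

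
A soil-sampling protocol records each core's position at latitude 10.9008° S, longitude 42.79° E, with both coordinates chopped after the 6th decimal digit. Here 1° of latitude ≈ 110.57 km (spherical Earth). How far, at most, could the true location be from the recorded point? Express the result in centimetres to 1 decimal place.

Truncating at 6 decimal places can drop up to a full unit in the last place, so each coordinate may be off by as much as 1e-06°.
North–south component: 1e-06° × 110570 = 0.11057 m.
E–W at 10.9008°: 1e-06° × 110570 × cos 10.9008° = 1e-06 × 110570 × 0.9820 ≈ 0.108575 m.
The two errors are perpendicular, so the maximum displacement is √(0.11057² + 0.108575²) ≈ 0.154965 m.
That is 0.154965 m = 15.497 cm.

15.5 centimetres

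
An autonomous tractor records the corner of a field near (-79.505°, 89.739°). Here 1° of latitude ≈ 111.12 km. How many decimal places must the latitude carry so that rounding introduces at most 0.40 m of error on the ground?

One degree of latitude covers 111120 m.
Rounding to N decimal places gives at most 0.5 × 10⁻ᴺ degrees of error, i.e. 0.5 × 10⁻ᴺ × 111120 m.
Need 0.5 × 111120 × 10⁻ᴺ ≤ 0.40 → 10⁻ᴺ ≤ 7.199e-06, so N ≥ 5.14.
N = 5 would give 0.556 m (too coarse); N = 6 gives 0.0556 m ≤ 0.40 m.

6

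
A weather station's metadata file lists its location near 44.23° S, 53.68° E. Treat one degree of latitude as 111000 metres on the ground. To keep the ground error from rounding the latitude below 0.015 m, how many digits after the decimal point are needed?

7

One degree of latitude covers 111000 m.
Rounding to N decimal places gives at most 0.5 × 10⁻ᴺ degrees of error, i.e. 0.5 × 10⁻ᴺ × 111000 m.
Need 0.5 × 111000 × 10⁻ᴺ ≤ 0.015 → 10⁻ᴺ ≤ 2.703e-07, so N ≥ 6.57.
N = 6 would give 0.0555 m (too coarse); N = 7 gives 0.00555 m ≤ 0.015 m.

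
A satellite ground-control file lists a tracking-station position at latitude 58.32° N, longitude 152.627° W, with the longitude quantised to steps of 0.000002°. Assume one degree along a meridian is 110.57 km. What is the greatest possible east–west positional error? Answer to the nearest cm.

6 cm

With a 0.000002° grid the true value lies within half a step, ±0.000002°/2 = ±1e-06°, of the stored one.
At latitude 58.32° a degree of longitude spans 110570 m × cos 58.32° = 110570 × 0.5252 ≈ 58068.6 m.
East–west error: 1e-06° × 58068.6 m/° ≈ 0.0580686 m.
That is 0.0580686 m = 5.8069 cm.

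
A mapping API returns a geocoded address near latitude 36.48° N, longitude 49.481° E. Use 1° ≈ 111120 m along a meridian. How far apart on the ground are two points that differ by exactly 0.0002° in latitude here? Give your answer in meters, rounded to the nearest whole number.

Along a meridian 0.0002° is 0.0002 × 111120 = 22.224 m.

22 meters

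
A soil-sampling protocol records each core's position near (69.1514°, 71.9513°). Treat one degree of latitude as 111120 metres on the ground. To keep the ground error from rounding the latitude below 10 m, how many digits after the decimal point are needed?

4

One degree of latitude covers 111120 m.
N decimal places → at most half a unit in the last place, 0.5 × 10⁻ᴺ° = 111120/2 × 10⁻ᴺ m.
Setting 55560 × 10⁻ᴺ ≤ 10 gives 10ᴺ ≥ 5556, i.e. N ≥ 3.74.
So 4 decimal places suffice (5.56 m); 3 would allow up to 55.6 m.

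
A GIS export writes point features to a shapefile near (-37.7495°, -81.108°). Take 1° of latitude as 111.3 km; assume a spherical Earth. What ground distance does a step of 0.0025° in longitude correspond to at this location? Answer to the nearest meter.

220 meters

At 37.7495° a degree of longitude is 111300 × cos 37.7495° ≈ 88004.3 m, so 0.0025° corresponds to 220.011 m.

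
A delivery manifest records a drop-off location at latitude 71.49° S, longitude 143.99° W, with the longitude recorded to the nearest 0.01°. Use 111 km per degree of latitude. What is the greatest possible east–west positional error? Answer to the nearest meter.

176 meters

Rounding to 2 decimal places leaves the longitude within ±0.005° of the true value.
At latitude 71.49° a degree of longitude spans 111000 m × cos 71.49° = 111000 × 0.3175 ≈ 35239.2 m.
East–west error: 0.005° × 35239.2 m/° ≈ 176.196 m.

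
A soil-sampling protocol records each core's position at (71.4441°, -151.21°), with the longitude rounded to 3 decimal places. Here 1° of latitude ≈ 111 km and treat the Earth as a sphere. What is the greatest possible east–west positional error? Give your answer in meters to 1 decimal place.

Rounding to 3 decimal places leaves the longitude within ±0.0005° of the true value.
At latitude 71.4441° a degree of longitude spans 111000 m × cos 71.4441° = 111000 × 0.3182 ≈ 35323.5 m.
So at most 0.0005° × 35323.5 ≈ 17.6617 m east–west.

17.7 meters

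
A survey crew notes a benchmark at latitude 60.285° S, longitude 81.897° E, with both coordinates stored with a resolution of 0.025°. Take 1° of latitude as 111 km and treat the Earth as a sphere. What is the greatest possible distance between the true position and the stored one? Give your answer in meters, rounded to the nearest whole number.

1549 meters

With a 0.025° grid the true value lies within half a step, ±0.025°/2 = ±0.0125°, of the stored one.
North–south component: 0.0125° × 111000 = 1387.5 m.
E–W at 60.285°: 0.0125° × 111000 × cos 60.285° = 0.0125 × 111000 × 0.4957 ≈ 687.764 m.
Worst case both components are at the extreme and orthogonal: √(1387.5² + 687.764²) ≈ 1548.6 m.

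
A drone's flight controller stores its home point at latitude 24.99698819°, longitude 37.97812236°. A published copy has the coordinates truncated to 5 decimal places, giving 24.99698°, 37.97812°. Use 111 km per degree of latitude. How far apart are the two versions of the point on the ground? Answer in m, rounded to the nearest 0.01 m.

0.94 m

Δlat = 24.99698819 − 24.99698 = +0.00000819°; Δlon = 37.97812236 − 37.97812 = +0.00000236°.
North–south shift: 0.00000819 × 111000 = 0.90909 m.
E–W at 24.997°: 0.00000236° × 111000 × cos 24.997° = 0.00000236 × 111000 × 0.9063 ≈ 0.237422 m.
Distance: √(0.90909² + 0.237422²) ≈ 0.939582 m.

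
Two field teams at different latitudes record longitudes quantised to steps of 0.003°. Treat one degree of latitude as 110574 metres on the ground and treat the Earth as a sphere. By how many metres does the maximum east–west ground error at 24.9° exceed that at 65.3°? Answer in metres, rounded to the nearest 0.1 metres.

81.1 metres

With a 0.003° grid the true value lies within half a step, ±0.003°/2 = ±0.0015°, of the stored one.
Error at 24.9° = 0.0015° × 110574 × cos 24.9° ≈ 165.86 × 0.9070 = 150.44 m.
Error at 65.3° = 0.0015° × 110574 × cos 65.3° ≈ 165.86 × 0.4179 = 69.308 m.
Difference: 150.44 − 69.308 = 81.135 m.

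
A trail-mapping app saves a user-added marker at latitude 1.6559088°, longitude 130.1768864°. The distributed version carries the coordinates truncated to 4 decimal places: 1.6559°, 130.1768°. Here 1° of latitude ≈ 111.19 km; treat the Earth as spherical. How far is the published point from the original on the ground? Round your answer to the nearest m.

10 m

Δlat = 1.6559088 − 1.6559 = +0.0000088°; Δlon = 130.1768864 − 130.1768 = +0.0000864°.
N–S: 0.0000088° × 111190 m/° = 0.978472 m.
East–west at this latitude: 0.0000864° × 111190 × cos 1.6559° ≈ 0.0000864 × 111144 = 9.6028 m.
Hypotenuse of the two orthogonal shifts: √(0.978472² + 9.6028²) = 9.65253 m.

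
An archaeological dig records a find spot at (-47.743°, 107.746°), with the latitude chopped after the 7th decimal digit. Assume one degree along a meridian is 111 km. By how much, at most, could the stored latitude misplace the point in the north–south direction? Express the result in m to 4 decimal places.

Truncating at 7 decimal places can drop up to a full unit in the last place, so the latitude may be off by as much as 1e-07°.
Along the meridian that is 1e-07° × 111000 m/° = 0.0111 m.

0.0111 m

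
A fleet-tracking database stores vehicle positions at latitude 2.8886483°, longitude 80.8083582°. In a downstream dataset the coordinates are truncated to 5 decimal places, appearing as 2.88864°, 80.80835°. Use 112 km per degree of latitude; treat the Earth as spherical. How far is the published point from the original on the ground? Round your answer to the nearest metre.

1 metres

Δlat = 2.8886483 − 2.88864 = +0.0000083°; Δlon = 80.8083582 − 80.80835 = +0.0000082°.
North–south shift: 0.0000083 × 112000 = 0.9296 m.
E–W at 2.88864°: 0.0000082° × 112000 × cos 2.88864° = 0.0000082 × 112000 × 0.9987 ≈ 0.917233 m.
Combined displacement = (0.9296² + 0.917233²)^½ ≈ 1.30594 m.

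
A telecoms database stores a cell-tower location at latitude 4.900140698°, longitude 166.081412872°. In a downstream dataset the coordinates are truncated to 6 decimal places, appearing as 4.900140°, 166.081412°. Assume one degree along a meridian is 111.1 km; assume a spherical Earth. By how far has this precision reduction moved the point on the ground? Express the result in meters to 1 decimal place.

The latitude changed by +0.000000698° and the longitude by +0.000000872°.
N–S: 0.000000698° × 111100 m/° = 0.0775478 m.
East–west at this latitude: 0.000000872° × 111100 × cos 4.90014° ≈ 0.000000872 × 110694 = 0.0965251 m.
Hypotenuse of the two orthogonal shifts: √(0.0775478² + 0.0965251²) = 0.123817 m.

0.1 meters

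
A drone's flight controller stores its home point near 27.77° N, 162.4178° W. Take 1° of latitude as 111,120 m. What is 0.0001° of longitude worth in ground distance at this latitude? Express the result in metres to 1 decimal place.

9.8 metres

At 27.77° a degree of longitude is 111120 × cos 27.77° ≈ 98321.8 m, so 0.0001° corresponds to 9.83218 m.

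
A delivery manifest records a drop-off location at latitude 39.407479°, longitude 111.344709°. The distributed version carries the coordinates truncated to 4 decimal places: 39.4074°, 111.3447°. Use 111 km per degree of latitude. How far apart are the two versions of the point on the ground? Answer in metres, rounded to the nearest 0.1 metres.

The latitude changed by +0.000079° and the longitude by +0.000009°.
North–south shift: 0.000079 × 111000 = 8.769 m.
E–W at 39.4074°: 0.000009° × 111000 × cos 39.4074° = 0.000009 × 111000 × 0.7727 ≈ 0.771879 m.
Distance: √(8.769² + 0.771879²) ≈ 8.80291 m.

8.8 metres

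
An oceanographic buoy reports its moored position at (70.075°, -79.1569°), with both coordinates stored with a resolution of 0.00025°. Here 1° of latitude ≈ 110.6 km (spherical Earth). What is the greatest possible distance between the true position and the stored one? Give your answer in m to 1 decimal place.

With a 0.00025° grid the true value lies within half a step, ±0.00025°/2 = ±0.000125°, of the stored one.
Latitude error → 0.000125 × 110600 = 13.825 m along the meridian.
East–west component at 70.075°: 0.000125° × 110600 × cos 70.075° ≈ 0.000125 × 37691.4 ≈ 4.71142 m.
The two errors are perpendicular, so the maximum displacement is √(13.825² + 4.71142²) ≈ 14.6058 m.

14.6 m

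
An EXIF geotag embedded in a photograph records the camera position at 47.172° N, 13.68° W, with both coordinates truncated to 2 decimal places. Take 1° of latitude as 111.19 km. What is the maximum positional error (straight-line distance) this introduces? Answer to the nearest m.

Truncating at 2 decimal places can drop up to a full unit in the last place, so each coordinate may be off by as much as 0.01°.
N–S: 0.01° × 111190 m/° = 1111.9 m.
Longitude error → 0.01 × 111190 × cos 47.172° = 0.01 × 111190 × 0.6798 ≈ 755.869 m.
Worst case both components are at the extreme and orthogonal: √(1111.9² + 755.869²) ≈ 1344.49 m.

1344 m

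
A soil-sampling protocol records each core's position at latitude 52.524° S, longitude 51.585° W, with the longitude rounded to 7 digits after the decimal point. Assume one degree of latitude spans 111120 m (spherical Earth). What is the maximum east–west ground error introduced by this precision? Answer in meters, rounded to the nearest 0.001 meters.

Rounding to 7 decimal places leaves the longitude within ±5e-08° of the true value.
One degree of longitude at 52.524° is 111120 × cos 52.524° ≈ 111120 × 0.6084 = 67608.6 m.
Maximum E–W displacement: 5e-08 × 67608.6 = 0.00338043 m.

0.003 meters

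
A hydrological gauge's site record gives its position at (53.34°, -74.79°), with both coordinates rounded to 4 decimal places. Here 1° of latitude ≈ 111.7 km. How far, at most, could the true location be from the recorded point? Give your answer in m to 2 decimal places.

Rounding to 4 decimal places leaves each coordinate within ±5e-05° of the true value.
Latitude error → 5e-05 × 111700 = 5.585 m along the meridian.
E–W at 53.34°: 5e-05° × 111700 × cos 53.34° = 5e-05 × 111700 × 0.5971 ≈ 3.33461 m.
Combining orthogonally: (5.585² + 3.33461²)^½ ≈ 6.50476 m.

6.50 m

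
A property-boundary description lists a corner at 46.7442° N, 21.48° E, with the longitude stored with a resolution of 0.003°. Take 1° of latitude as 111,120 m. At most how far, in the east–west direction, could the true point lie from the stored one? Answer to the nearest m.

114 m

With a 0.003° grid the true value lies within half a step, ±0.003°/2 = ±0.0015°, of the stored one.
Parallels shrink by cos φ, so at 46.7442° a degree of longitude is 111120 × 0.6853 ≈ 76145.7 m.
East–west error: 0.0015° × 76145.7 m/° ≈ 114.219 m.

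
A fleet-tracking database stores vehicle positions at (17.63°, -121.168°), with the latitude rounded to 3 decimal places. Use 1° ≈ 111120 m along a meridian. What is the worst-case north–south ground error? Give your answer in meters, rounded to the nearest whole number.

Rounding to 3 decimal places leaves the latitude within ±0.0005° of the true value.
North–south distance: 0.0005° × 111120 m/° = 55.56 m.

56 meters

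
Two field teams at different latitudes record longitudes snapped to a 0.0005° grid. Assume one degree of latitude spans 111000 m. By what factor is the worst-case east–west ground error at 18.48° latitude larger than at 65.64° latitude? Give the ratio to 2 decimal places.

With a 0.0005° grid the true value lies within half a step, ±0.0005°/2 = ±0.00025°, of the stored one.
At 18.48°: 0.00025° × 111000 × cos 18.48° = 0.00025 × 111000 × 0.9484 ≈ 26.319 m.
At 65.64°: 0.00025° × 111000 × cos 65.64° = 0.00025 × 111000 × 0.4125 ≈ 11.446 m.
The ratio reduces to cos 18.48° / cos 65.64° = 0.9484/0.4125 ≈ 2.2994.

2.30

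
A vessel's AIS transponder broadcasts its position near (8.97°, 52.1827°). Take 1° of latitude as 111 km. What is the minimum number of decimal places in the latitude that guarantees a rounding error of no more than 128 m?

3 decimal places

One degree of latitude covers 111000 m.
N decimal places → at most half a unit in the last place, 0.5 × 10⁻ᴺ° = 111000/2 × 10⁻ᴺ m.
Need 0.5 × 111000 × 10⁻ᴺ ≤ 128 → 10⁻ᴺ ≤ 2.306e-03, so N ≥ 2.64.
So 3 decimal places suffice (55.5 m); 2 would allow up to 555 m.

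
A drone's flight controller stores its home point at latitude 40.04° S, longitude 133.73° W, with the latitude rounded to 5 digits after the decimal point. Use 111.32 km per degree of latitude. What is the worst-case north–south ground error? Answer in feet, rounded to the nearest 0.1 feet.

1.8 feet

Rounding to 5 decimal places leaves the latitude within ±5e-06° of the true value.
Along the meridian that is 5e-06° × 111320 m/° = 0.5566 m.
In feet: 0.5566 m ÷ 0.3048 ≈ 1.8261 ft.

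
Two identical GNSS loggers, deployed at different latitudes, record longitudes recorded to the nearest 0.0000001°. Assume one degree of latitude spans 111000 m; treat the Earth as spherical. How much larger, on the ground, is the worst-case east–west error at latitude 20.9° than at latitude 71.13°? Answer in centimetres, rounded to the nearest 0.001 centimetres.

Rounding to 7 decimal places leaves the longitude within ±5e-08° of the true value.
At 20.9°: 5e-08° × 111000 × cos 20.9° = 5e-08 × 111000 × 0.9342 ≈ 0.0051848 m.
At 71.13°: 5e-08° × 111000 × cos 71.13° = 5e-08 × 111000 × 0.3234 ≈ 0.001795 m.
So the lower-latitude error exceeds the higher by 0.0051848 − 0.001795 = 0.0033898 m.
That is 0.00338984 m = 0.33898 cm.

0.339 centimetres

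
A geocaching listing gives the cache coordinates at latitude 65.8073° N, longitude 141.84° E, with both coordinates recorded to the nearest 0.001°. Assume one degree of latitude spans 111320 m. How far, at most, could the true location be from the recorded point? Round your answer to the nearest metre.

60 metres

Rounding to 3 decimal places leaves each coordinate within ±0.0005° of the true value.
North–south component: 0.0005° × 111320 = 55.66 m.
E–W at 65.8073°: 0.0005° × 111320 × cos 65.8073° = 0.0005 × 111320 × 0.4098 ≈ 22.8098 m.
The two errors are perpendicular, so the maximum displacement is √(55.66² + 22.8098²) ≈ 60.1525 m.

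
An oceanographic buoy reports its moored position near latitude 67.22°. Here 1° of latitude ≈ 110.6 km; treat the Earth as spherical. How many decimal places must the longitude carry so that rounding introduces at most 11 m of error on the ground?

At 67.22° one degree of longitude covers 110600 × cos 67.22° ≈ 110600 × 0.3872 ≈ 42823.6 m.
Rounding to N decimal places gives at most 0.5 × 10⁻ᴺ degrees of error, i.e. 0.5 × 10⁻ᴺ × 42823.6 m.
Need 0.5 × 42823.6 × 10⁻ᴺ ≤ 11 → 10⁻ᴺ ≤ 5.137e-04, so N ≥ 3.29.
N = 3 would give 21.4 m (too coarse); N = 4 gives 2.14 m ≤ 11 m.

4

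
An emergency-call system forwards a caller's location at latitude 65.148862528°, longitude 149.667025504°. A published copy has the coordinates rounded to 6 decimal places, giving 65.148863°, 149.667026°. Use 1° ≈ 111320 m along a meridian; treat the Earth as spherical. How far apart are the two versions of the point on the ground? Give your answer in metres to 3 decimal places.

0.057 metres

Δlat = 65.148862528 − 65.148863 = -0.000000472°; Δlon = 149.667025504 − 149.667026 = -0.000000496°.
North–south shift: -0.000000472 × 111320 = -0.052543 m.
E–W at 65.1489°: -0.000000496° × 111320 × cos 65.1489° = -0.000000496 × 111320 × 0.4203 ≈ -0.0232047 m.
Distance: √(0.052543² + 0.0232047²) ≈ 0.0574389 m.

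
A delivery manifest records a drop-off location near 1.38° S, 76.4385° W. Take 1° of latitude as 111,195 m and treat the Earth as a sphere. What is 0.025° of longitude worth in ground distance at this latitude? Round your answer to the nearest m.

2779 m

At 1.38° a degree of longitude is 111195 × cos 1.38° ≈ 111163 m, so 0.025° corresponds to 2779.07 m.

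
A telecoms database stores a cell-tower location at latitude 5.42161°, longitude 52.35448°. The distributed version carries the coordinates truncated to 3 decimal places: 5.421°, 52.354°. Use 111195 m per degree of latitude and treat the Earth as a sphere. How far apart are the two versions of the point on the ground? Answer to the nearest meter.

The latitude changed by +0.00061° and the longitude by +0.00048°.
North–south shift: 0.00061 × 111195 = 67.8289 m.
East–west at this latitude: 0.00048° × 111195 × cos 5.421° ≈ 0.00048 × 110698 = 53.1349 m.
Hypotenuse of the two orthogonal shifts: √(67.8289² + 53.1349²) = 86.1631 m.

86 meters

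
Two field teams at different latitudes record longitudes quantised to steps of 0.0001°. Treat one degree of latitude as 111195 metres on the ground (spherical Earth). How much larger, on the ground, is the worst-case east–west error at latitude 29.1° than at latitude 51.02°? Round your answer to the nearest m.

1 m

With a 0.0001° grid the true value lies within half a step, ±0.0001°/2 = ±5e-05°, of the stored one.
At 29.1°: 5e-05° × 111195 × cos 29.1° = 5e-05 × 111195 × 0.8738 ≈ 4.858 m.
Error at 51.02° = 5e-05° × 111195 × cos 51.02° ≈ 5.5598 × 0.6290 = 3.4974 m.
Difference: 4.858 − 3.4974 = 1.3606 m.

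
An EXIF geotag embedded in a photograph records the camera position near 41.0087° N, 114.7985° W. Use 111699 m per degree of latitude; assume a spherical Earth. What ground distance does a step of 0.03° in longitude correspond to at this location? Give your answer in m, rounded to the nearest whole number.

2529 m

One degree of longitude here spans 111699 × cos 41.0087° = 111699 × 0.7546 ≈ 84289.2 m; 0.03° of that is 2528.68 m.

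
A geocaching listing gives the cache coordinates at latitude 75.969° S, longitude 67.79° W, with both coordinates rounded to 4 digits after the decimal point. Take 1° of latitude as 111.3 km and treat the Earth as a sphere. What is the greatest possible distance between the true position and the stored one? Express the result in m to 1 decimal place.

5.7 m

Rounding to 4 decimal places leaves each coordinate within ±5e-05° of the true value.
North–south component: 5e-05° × 111300 = 5.565 m.
Longitude error → 5e-05 × 111300 × cos 75.969° = 5e-05 × 111300 × 0.2424 ≈ 1.34922 m.
Combining orthogonally: (5.565² + 1.34922²)^½ ≈ 5.72622 m.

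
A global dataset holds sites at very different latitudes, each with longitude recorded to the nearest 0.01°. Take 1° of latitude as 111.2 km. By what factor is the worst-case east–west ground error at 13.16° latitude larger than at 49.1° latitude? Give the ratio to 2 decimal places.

Rounding to 2 decimal places leaves the longitude within ±0.005° of the true value.
At 13.16°: 0.005° × 111200 × cos 13.16° = 0.005 × 111200 × 0.9737 ≈ 541.4 m.
Error at 49.1° = 0.005° × 111200 × cos 49.1° ≈ 556 × 0.6547 = 364.04 m.
The ratio reduces to cos 13.16° / cos 49.1° = 0.9737/0.6547 ≈ 1.4872.

1.49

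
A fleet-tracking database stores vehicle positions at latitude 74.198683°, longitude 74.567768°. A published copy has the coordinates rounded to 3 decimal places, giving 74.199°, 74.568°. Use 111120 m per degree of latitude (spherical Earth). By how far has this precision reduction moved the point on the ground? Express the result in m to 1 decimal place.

35.9 m

The latitude changed by -0.000317° and the longitude by -0.000232°.
North–south shift: -0.000317 × 111120 = -35.225 m.
E–W at 74.199°: -0.000232° × 111120 × cos 74.199° = -0.000232 × 111120 × 0.2723 ≈ -7.01977 m.
Distance: √(35.225² + 7.01977²) ≈ 35.9177 m.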